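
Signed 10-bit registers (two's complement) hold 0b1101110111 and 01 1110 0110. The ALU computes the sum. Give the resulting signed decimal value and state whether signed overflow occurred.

0b1101110111 → 1101110111 = -137 (signed)
01 1110 0110 → 0111100110 = 486 (signed)
  1101110111
+ 0111100110
= 0101011101  (discard carry-out 1)
Result 0101011101: MSB = 0 → value 349.
Addends have opposite signs, so signed overflow cannot occur.

349; no overflow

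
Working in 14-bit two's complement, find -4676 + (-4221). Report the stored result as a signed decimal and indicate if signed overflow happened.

7487; overflow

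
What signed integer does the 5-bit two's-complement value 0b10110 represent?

-10

MSB is 1, so the value is negative.
Unsigned reading: 22. Subtract 2^5 = 32: 22 − 32 = -10.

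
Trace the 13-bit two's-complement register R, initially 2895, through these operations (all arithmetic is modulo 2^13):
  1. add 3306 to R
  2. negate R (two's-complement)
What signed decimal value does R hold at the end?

1991

Start: R = 2895 = 0101101001111.
R = 2895 + 3306 = 6201; wraps to -1991 = 1100000111001
R = −(-1991) = 1991 = 0011111000111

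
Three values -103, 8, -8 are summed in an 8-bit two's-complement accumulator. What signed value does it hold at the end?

-103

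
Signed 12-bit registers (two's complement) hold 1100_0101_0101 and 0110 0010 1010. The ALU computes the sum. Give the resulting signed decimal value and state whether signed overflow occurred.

639; no overflow

1100_0101_0101 → 110001010101 = -939 (signed)
0110 0010 1010 → 011000101010 = 1578 (signed)
  110001010101
+ 011000101010
= 001001111111  (discard carry-out 1)
Result 001001111111: MSB = 0 → value 639.
Addends have opposite signs, so signed overflow cannot occur.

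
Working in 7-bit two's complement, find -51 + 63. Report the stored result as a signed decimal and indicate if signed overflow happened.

-51 → 1001101
63 → 0111111
  1001101
+ 0111111
= 0001100  (discard carry-out 1)
Result 0001100: MSB = 0 → value 12.
Addends have opposite signs, so signed overflow cannot occur.

12; no overflow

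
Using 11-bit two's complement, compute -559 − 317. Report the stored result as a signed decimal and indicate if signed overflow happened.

-876; no overflow

-559 → 10111010001
317 → 00100111101
Subtract via negate-and-add: invert 00100111101 + 1 = 11011000011 (i.e. -317).
  10111010001
+ 11011000011
= 10010010100  (discard carry-out 1)
Result 10010010100: MSB = 1 → 1172 − 2048 = -876.
Both addends (after negating the subtrahend) are negative and so is the stored result: no signed overflow.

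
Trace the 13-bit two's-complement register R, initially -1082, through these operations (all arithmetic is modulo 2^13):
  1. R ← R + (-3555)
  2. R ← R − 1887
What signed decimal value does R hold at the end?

Start: R = -1082 = 1101111000110.
R = -1082 + (-3555) = -4637; wraps to 3555 = 0110111100011
R = 3555 − 1887 = 1668 = 0011010000100

1668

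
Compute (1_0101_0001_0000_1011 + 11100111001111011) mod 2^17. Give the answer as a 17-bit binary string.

10001111110000110

  10101000100001011
+ 11100111001111011
= 10001111110000110  (discard carry-out 1)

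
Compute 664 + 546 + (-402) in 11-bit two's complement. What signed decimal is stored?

664 + 546 = 1210 → wraps to -838 (10010111010)
-838 + (-402) = -1240 → wraps to 808 (01100101000)

808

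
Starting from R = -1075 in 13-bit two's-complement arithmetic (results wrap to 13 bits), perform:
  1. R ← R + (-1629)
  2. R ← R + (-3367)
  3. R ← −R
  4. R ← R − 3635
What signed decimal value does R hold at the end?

Start: R = -1075 = 1101111001101.
R = -1075 + (-1629) = -2704 = 1010101110000
R = -2704 + (-3367) = -6071; wraps to 2121 = 0100001001001
R = −(2121) = -2121 = 1011110110111
R = -2121 − 3635 = -5756; wraps to 2436 = 0100110000100

2436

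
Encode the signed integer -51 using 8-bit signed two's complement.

11001101

|-51| = 51 = 00110011 in 8 bits.
Invert the bits: 11001100. Add 1: 11001101.
Check: 11001101 reads as 205 − 256 = -51.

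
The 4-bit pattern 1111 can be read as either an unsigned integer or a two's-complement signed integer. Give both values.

Unsigned: 1111 = 15.
Signed: MSB=1 → 15 − 16 = -1.

unsigned = 15, signed = -1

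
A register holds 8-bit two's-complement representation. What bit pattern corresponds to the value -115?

|-115| = 115 = 01110011 in 8 bits.
Invert the bits: 10001100. Add 1: 10001101.
Check: 10001101 reads as 141 − 256 = -115.

10001101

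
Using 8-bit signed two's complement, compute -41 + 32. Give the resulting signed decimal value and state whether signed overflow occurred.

-9; no overflow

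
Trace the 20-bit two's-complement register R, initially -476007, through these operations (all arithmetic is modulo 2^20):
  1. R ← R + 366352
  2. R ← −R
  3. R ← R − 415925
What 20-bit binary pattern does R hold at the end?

Start: R = -476007 = 10001011110010011001.
R = -476007 + 366352 = -109655 = 11100101001110101001
R = −(-109655) = 109655 = 00011010110001010111
R = 109655 − 415925 = -306270 = 10110101001110100010

10110101001110100010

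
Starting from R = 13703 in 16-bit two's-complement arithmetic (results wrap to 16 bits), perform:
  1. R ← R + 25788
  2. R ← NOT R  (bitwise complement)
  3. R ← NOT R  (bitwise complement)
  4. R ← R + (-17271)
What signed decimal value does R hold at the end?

22220

Start: R = 13703 = 0011010110000111.
R = 13703 + 25788 = 39491; wraps to -26045 = 1001101001000011
R = NOT 1001101001000011 = 0110010110111100 = 26044
R = NOT 0110010110111100 = 1001101001000011 = -26045
R = -26045 + (-17271) = -43316; wraps to 22220 = 0101011011001100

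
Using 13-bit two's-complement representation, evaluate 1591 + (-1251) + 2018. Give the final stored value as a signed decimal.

1591 + (-1251) = 340 (0000101010100)
340 + 2018 = 2358 (0100100110110)

2358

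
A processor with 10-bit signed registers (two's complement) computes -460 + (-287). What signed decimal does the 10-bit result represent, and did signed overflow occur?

277; overflow

-460 → 1000110100
-287 → 1011100001
  1000110100
+ 1011100001
= 0100010101  (discard carry-out 1)
Result 0100010101: MSB = 0 → value 277.
Both addends are negative but the stored result is non-negative: signed overflow. The true value -460 + (-287) = -747 lies outside [-512, 511].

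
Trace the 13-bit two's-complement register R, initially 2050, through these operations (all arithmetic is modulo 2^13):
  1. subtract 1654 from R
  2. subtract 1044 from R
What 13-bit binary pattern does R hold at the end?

Start: R = 2050 = 0100000000010.
R = 2050 − 1654 = 396 = 0000110001100
R = 396 − 1044 = -648 = 1110101111000

1110101111000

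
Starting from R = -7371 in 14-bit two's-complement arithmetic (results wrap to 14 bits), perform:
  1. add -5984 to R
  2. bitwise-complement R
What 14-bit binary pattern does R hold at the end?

Start: R = -7371 = 10001100110101.
R = -7371 + (-5984) = -13355; wraps to 3029 = 00101111010101
R = NOT 00101111010101 = 11010000101010 = -3030

11010000101010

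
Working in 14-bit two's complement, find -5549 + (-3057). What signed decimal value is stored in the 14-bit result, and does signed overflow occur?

-5549 → 10101001010011
-3057 → 11010000001111
  10101001010011
+ 11010000001111
= 01111001100010  (discard carry-out 1)
Result 01111001100010: MSB = 0 → value 7778.
Both addends are negative but the stored result is non-negative: signed overflow. The true value -5549 + (-3057) = -8606 lies outside [-8192, 8191].

7778; overflow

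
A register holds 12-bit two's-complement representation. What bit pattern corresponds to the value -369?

111010001111

|-369| = 369 = 000101110001 in 12 bits.
Invert the bits: 111010001110. Add 1: 111010001111.
Check: 111010001111 reads as 3727 − 4096 = -369.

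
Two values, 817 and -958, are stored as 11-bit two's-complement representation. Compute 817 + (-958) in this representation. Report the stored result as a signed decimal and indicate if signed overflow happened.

-141; no overflow

817 → 01100110001
-958 → 10001000010
  01100110001
+ 10001000010
= 11101110011
Result 11101110011: MSB = 1 → 1907 − 2048 = -141.
Addends have opposite signs, so signed overflow cannot occur.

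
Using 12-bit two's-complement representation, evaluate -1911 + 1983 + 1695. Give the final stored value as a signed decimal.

1767

-1911 + 1983 = 72 (000001001000)
72 + 1695 = 1767 (011011100111)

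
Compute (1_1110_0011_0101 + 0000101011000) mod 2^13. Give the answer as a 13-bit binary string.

  1111000110101
+ 0000101011000
= 1111110001101

1111110001101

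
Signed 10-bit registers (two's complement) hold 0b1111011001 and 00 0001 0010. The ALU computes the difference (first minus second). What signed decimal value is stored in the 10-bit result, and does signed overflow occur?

0b1111011001 → 1111011001 = -39 (signed)
00 0001 0010 → 0000010010 = 18 (signed)
Subtract via negate-and-add: invert 0000010010 + 1 = 1111101110 (i.e. -18).
  1111011001
+ 1111101110
= 1111000111  (discard carry-out 1)
Result 1111000111: MSB = 1 → 967 − 1024 = -57.
Both addends (after negating the subtrahend) are negative and so is the stored result: no signed overflow.

-57; no overflow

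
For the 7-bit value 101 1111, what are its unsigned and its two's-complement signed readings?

Unsigned: 1011111 = 95.
Signed: MSB=1 → 95 − 128 = -33.

unsigned = 95, signed = -33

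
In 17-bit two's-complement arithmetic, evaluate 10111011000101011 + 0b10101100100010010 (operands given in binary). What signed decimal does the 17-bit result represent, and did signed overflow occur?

10111011000101011 = -35285 (signed)
0b10101100100010010 → 10101100100010010 = -42734 (signed)
  10111011000101011
+ 10101100100010010
= 01100111100111101  (discard carry-out 1)
Result 01100111100111101: MSB = 0 → value 53053.
Both addends are negative but the stored result is non-negative: signed overflow. The true value -35285 + (-42734) = -78019 lies outside [-65536, 65535].

53053; overflow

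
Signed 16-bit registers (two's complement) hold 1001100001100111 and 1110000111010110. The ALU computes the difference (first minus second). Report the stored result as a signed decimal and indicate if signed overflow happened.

1001100001100111 = -26521 (signed)
1110000111010110 = -7722 (signed)
Subtract via negate-and-add: invert 1110000111010110 + 1 = 0001111000101010 (i.e. 7722).
  1001100001100111
+ 0001111000101010
= 1011011010010001
Result 1011011010010001: MSB = 1 → 46737 − 65536 = -18799.
Addends (after negating the subtrahend) have opposite signs, so signed overflow cannot occur.

-18799; no overflow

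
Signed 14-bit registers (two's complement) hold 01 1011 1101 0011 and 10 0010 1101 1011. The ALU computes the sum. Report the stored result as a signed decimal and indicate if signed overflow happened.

-338; no overflow

01 1011 1101 0011 → 01101111010011 = 7123 (signed)
10 0010 1101 1011 → 10001011011011 = -7461 (signed)
  01101111010011
+ 10001011011011
= 11111010101110
Result 11111010101110: MSB = 1 → 16046 − 16384 = -338.
Addends have opposite signs, so signed overflow cannot occur.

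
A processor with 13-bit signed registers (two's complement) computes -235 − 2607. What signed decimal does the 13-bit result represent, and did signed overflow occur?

-2842; no overflow

-235 → 1111100010101
2607 → 0101000101111
Subtract via negate-and-add: invert 0101000101111 + 1 = 1010111010001 (i.e. -2607).
  1111100010101
+ 1010111010001
= 1010011100110  (discard carry-out 1)
Result 1010011100110: MSB = 1 → 5350 − 8192 = -2842.
Both addends (after negating the subtrahend) are negative and so is the stored result: no signed overflow.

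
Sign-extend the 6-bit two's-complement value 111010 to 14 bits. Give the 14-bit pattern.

11111111111010

MSB of 111010 is 1; replicate it into the new high bits.
11111111|111010 → 11111111111010 (still -6).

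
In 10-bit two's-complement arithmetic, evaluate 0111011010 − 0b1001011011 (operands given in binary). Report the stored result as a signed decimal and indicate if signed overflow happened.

-129; overflow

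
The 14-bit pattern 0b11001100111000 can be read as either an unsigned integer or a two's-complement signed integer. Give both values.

Unsigned: 11001100111000 = 13112.
Signed: MSB=1 → 13112 − 16384 = -3272.

unsigned = 13112, signed = -3272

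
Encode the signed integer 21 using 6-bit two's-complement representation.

21 is non-negative, so write it directly in 6 bits: 010101.

010101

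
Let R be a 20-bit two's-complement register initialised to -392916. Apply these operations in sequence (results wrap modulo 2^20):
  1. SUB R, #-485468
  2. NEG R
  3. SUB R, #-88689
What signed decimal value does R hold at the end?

-3863

Start: R = -392916 = 10100000000100101100.
R = -392916 − (-485468) = 92552 = 00010110100110001000
R = −(92552) = -92552 = 11101001011001111000
R = -92552 − (-88689) = -3863 = 11111111000011101001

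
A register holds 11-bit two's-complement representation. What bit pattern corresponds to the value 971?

01111001011

971 is non-negative, so write it directly in 11 bits: 01111001011.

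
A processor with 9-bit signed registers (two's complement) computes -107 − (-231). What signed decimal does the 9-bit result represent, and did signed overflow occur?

-107 → 110010101
-231 → 100011001
Subtract via negate-and-add: invert 100011001 + 1 = 011100111 (i.e. 231).
  110010101
+ 011100111
= 001111100  (discard carry-out 1)
Result 001111100: MSB = 0 → value 124.
Addends (after negating the subtrahend) have opposite signs, so signed overflow cannot occur.

124; no overflow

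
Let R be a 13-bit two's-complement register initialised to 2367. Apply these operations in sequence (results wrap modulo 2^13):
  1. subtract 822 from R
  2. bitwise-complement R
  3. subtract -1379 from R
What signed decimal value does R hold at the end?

-167

Start: R = 2367 = 0100100111111.
R = 2367 − 822 = 1545 = 0011000001001
R = NOT 0011000001001 = 1100111110110 = -1546
R = -1546 − (-1379) = -167 = 1111101011001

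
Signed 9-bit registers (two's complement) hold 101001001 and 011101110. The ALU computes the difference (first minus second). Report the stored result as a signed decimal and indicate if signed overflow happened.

101001001 = -183 (signed)
011101110 = 238 (signed)
Subtract via negate-and-add: invert 011101110 + 1 = 100010010 (i.e. -238).
  101001001
+ 100010010
= 001011011  (discard carry-out 1)
Result 001011011: MSB = 0 → value 91.
Both addends (after negating the subtrahend) are negative but the stored result is non-negative: signed overflow. The true value -183 − 238 = -421 lies outside [-256, 255].

91; overflow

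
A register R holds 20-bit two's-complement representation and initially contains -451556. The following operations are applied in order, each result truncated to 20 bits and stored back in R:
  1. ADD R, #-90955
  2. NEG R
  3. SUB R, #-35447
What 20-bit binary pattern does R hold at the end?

Start: R = -451556 = 10010001110000011100.
R = -451556 + (-90955) = -542511; wraps to 506065 = 01111011100011010001
R = −(506065) = -506065 = 10000100011100101111
R = -506065 − (-35447) = -470618 = 10001101000110100110

10001101000110100110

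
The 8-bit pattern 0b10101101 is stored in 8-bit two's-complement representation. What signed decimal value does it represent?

MSB is 1, so the value is negative.
Invert: 01010010. Add 1: 01010011 = 83. So the value is −83.

-83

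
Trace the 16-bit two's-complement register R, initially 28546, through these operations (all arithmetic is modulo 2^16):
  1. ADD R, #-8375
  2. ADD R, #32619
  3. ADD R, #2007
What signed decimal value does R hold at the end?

-10739

Start: R = 28546 = 0110111110000010.
R = 28546 + (-8375) = 20171 = 0100111011001011
R = 20171 + 32619 = 52790; wraps to -12746 = 1100111000110110
R = -12746 + 2007 = -10739 = 1101011000001101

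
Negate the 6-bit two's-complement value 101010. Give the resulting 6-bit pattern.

Invert: 010101. Add 1: 010110.

010110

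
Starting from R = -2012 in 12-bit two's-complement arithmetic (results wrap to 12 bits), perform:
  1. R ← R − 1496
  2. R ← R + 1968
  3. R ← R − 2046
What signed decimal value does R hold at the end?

Start: R = -2012 = 100000100100.
R = -2012 − 1496 = -3508; wraps to 588 = 001001001100
R = 588 + 1968 = 2556; wraps to -1540 = 100111111100
R = -1540 − 2046 = -3586; wraps to 510 = 000111111110

510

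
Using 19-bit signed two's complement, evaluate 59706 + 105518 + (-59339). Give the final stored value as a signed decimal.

105885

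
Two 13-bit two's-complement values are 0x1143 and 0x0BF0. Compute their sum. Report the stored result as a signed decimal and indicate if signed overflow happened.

-717; no overflow

0x1143 = 1000101000011 = -3773 (signed)
0x0BF0 = 0101111110000 = 3056 (signed)
  1000101000011
+ 0101111110000
= 1110100110011
Result 1110100110011: MSB = 1 → 7475 − 8192 = -717.
Addends have opposite signs, so signed overflow cannot occur.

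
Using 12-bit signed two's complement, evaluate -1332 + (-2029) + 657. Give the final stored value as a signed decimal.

1392

-1332 + (-2029) = -3361 → wraps to 735 (001011011111)
735 + 657 = 1392 (010101110000)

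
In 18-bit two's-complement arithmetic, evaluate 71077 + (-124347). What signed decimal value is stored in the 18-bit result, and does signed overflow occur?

-53270; no overflow

71077 → 010001010110100101
-124347 → 100001101001000101
  010001010110100101
+ 100001101001000101
= 110010111111101010
Result 110010111111101010: MSB = 1 → 208874 − 262144 = -53270.
Addends have opposite signs, so signed overflow cannot occur.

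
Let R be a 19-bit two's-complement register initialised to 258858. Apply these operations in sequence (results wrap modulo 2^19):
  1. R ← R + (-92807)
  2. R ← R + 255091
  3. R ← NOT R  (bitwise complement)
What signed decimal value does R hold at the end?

103145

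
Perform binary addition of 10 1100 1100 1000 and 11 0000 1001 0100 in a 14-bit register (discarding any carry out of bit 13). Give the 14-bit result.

01110101011100

  10110011001000
+ 11000010010100
= 01110101011100  (discard carry-out 1)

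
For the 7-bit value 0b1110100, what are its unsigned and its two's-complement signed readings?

unsigned = 116, signed = -12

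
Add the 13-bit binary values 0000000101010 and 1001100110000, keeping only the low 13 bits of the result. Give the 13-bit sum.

1001101011010

  0000000101010
+ 1001100110000
= 1001101011010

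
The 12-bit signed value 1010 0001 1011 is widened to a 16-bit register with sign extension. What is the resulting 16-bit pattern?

1111101000011011

MSB of 101000011011 is 1; replicate it into the new high bits.
1111|101000011011 → 1111101000011011 (still -1509).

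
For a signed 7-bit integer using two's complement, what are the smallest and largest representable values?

Minimum: −2^6 = -64.
Maximum: 2^6 − 1 = 63.

min = -64, max = 63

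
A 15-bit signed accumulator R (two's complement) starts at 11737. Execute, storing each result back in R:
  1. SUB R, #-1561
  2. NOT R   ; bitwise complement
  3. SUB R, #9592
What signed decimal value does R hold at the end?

9877

Start: R = 11737 = 010110111011001.
R = 11737 − (-1561) = 13298 = 011001111110010
R = NOT 011001111110010 = 100110000001101 = -13299
R = -13299 − 9592 = -22891; wraps to 9877 = 010011010010101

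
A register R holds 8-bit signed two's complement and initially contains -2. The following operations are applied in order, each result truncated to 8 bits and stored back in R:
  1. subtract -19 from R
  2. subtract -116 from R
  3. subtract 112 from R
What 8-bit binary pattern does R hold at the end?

00010101

Start: R = -2 = 11111110.
R = -2 − (-19) = 17 = 00010001
R = 17 − (-116) = 133; wraps to -123 = 10000101
R = -123 − 112 = -235; wraps to 21 = 00010101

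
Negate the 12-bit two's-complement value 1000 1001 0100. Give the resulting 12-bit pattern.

011101101100

Invert: 011101101011. Add 1: 011101101100.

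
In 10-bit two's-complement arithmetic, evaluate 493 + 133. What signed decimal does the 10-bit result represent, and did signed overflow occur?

493 → 0111101101
133 → 0010000101
  0111101101
+ 0010000101
= 1001110010
Result 1001110010: MSB = 1 → 626 − 1024 = -398.
Both addends are non-negative but the stored result is negative: signed overflow. The true value 493 + 133 = 626 lies outside [-512, 511].

-398; overflow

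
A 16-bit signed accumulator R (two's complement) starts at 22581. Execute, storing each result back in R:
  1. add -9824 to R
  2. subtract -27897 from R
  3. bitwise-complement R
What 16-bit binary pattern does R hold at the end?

0110000100110001

Start: R = 22581 = 0101100000110101.
R = 22581 + (-9824) = 12757 = 0011000111010101
R = 12757 − (-27897) = 40654; wraps to -24882 = 1001111011001110
R = NOT 1001111011001110 = 0110000100110001 = 24881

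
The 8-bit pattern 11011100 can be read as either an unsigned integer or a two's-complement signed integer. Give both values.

Unsigned: 11011100 = 220.
Signed: MSB=1 → 220 − 256 = -36.

unsigned = 220, signed = -36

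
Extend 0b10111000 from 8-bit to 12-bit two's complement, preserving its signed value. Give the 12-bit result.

111110111000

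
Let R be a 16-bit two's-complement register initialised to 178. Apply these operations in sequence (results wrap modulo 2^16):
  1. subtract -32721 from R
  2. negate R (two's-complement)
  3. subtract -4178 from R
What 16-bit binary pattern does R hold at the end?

Start: R = 178 = 0000000010110010.
R = 178 − (-32721) = 32899; wraps to -32637 = 1000000010000011
R = −(-32637) = 32637 = 0111111101111101
R = 32637 − (-4178) = 36815; wraps to -28721 = 1000111111001111

1000111111001111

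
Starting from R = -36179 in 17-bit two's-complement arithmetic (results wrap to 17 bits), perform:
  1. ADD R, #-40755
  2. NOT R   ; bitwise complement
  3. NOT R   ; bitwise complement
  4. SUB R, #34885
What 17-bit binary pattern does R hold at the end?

00100101100110101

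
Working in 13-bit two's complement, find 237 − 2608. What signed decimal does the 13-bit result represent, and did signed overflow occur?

-2371; no overflow

237 → 0000011101101
2608 → 0101000110000
Subtract via negate-and-add: invert 0101000110000 + 1 = 1010111010000 (i.e. -2608).
  0000011101101
+ 1010111010000
= 1011010111101
Result 1011010111101: MSB = 1 → 5821 − 8192 = -2371.
Addends (after negating the subtrahend) have opposite signs, so signed overflow cannot occur.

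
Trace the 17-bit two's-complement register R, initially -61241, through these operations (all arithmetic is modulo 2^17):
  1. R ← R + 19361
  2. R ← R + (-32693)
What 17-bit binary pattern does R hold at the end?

01101110010110011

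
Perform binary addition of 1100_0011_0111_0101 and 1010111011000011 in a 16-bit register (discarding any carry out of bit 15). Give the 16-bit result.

  1100001101110101
+ 1010111011000011
= 0111001000111000  (discard carry-out 1)

0111001000111000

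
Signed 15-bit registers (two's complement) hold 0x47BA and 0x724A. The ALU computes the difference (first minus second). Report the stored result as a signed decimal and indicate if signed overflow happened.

-10896; no overflow

0x47BA = 100011110111010 = -14406 (signed)
0x724A = 111001001001010 = -3510 (signed)
Subtract via negate-and-add: invert 111001001001010 + 1 = 000110110110110 (i.e. 3510).
  100011110111010
+ 000110110110110
= 101010101110000
Result 101010101110000: MSB = 1 → 21872 − 32768 = -10896.
Addends (after negating the subtrahend) have opposite signs, so signed overflow cannot occur.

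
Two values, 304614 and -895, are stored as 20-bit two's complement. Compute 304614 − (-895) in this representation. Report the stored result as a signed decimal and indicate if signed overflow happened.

305509; no overflow

304614 → 01001010010111100110
-895 → 11111111110010000001
Subtract via negate-and-add: invert 11111111110010000001 + 1 = 00000000001101111111 (i.e. 895).
  01001010010111100110
+ 00000000001101111111
= 01001010100101100101
Result 01001010100101100101: MSB = 0 → value 305509.
Both addends (after negating the subtrahend) are non-negative and so is the stored result: no signed overflow.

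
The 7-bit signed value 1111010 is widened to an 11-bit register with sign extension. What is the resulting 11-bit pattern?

11111111010

MSB of 1111010 is 1; replicate it into the new high bits.
1111|1111010 → 11111111010 (still -6).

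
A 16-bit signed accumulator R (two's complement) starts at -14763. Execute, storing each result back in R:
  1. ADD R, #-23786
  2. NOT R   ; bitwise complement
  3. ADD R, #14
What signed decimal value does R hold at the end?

Start: R = -14763 = 1100011001010101.
R = -14763 + (-23786) = -38549; wraps to 26987 = 0110100101101011
R = NOT 0110100101101011 = 1001011010010100 = -26988
R = -26988 + 14 = -26974 = 1001011010100010

-26974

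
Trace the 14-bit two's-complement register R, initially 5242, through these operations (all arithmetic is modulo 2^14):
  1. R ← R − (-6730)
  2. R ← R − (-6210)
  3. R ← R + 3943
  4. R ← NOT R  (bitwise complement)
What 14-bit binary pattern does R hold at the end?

10100110010010

Start: R = 5242 = 01010001111010.
R = 5242 − (-6730) = 11972; wraps to -4412 = 10111011000100
R = -4412 − (-6210) = 1798 = 00011100000110
R = 1798 + 3943 = 5741 = 01011001101101
R = NOT 01011001101101 = 10100110010010 = -5742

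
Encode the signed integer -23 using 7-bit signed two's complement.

|-23| = 23 = 0010111 in 7 bits.
Invert the bits: 1101000. Add 1: 1101001.

1101001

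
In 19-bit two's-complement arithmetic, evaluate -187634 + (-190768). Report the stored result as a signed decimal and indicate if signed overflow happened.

-187634 → 1010010001100001110
-190768 → 1010001011011010000
  1010010001100001110
+ 1010001011011010000
= 0100011100111011110  (discard carry-out 1)
Result 0100011100111011110: MSB = 0 → value 145886.
Both addends are negative but the stored result is non-negative: signed overflow. The true value -187634 + (-190768) = -378402 lies outside [-262144, 262143].

145886; overflow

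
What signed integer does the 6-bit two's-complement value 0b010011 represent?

19

MSB is 0, so the value is non-negative: 010011 = 19.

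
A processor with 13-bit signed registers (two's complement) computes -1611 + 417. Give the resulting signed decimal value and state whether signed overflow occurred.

-1194; no overflow

-1611 → 1100110110101
417 → 0000110100001
  1100110110101
+ 0000110100001
= 1101101010110
Result 1101101010110: MSB = 1 → 6998 − 8192 = -1194.
Addends have opposite signs, so signed overflow cannot occur.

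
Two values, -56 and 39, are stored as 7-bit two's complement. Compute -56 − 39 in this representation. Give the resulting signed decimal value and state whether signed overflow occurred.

33; overflow

-56 → 1001000
39 → 0100111
Subtract via negate-and-add: invert 0100111 + 1 = 1011001 (i.e. -39).
  1001000
+ 1011001
= 0100001  (discard carry-out 1)
Result 0100001: MSB = 0 → value 33.
Both addends (after negating the subtrahend) are negative but the stored result is non-negative: signed overflow. The true value -56 − 39 = -95 lies outside [-64, 63].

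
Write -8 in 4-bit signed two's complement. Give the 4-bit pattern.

1000

|-8| = 8 = 1000 in 4 bits.
Invert the bits: 0111. Add 1: 1000.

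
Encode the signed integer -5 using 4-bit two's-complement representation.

1011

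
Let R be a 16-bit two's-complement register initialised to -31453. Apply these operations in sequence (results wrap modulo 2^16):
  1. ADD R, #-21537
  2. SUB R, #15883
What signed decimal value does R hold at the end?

Start: R = -31453 = 1000010100100011.
R = -31453 + (-21537) = -52990; wraps to 12546 = 0011000100000010
R = 12546 − 15883 = -3337 = 1111001011110111

-3337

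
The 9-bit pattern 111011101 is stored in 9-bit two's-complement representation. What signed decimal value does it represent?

-35

MSB is 1, so the value is negative.
Invert: 000100010. Add 1: 000100011 = 35. So the value is −35.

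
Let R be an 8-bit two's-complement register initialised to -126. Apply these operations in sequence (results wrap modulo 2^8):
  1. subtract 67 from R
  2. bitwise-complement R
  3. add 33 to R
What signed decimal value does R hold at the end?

Start: R = -126 = 10000010.
R = -126 − 67 = -193; wraps to 63 = 00111111
R = NOT 00111111 = 11000000 = -64
R = -64 + 33 = -31 = 11100001

-31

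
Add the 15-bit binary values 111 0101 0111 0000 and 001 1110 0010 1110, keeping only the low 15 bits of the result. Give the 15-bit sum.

001001110011110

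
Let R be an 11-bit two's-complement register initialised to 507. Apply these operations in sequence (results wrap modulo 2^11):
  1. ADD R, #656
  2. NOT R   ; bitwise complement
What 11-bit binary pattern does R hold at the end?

01101110100

Start: R = 507 = 00111111011.
R = 507 + 656 = 1163; wraps to -885 = 10010001011
R = NOT 10010001011 = 01101110100 = 884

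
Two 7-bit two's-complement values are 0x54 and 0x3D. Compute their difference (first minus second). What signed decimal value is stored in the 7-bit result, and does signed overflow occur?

0x54 = 1010100 = -44 (signed)
0x3D = 0111101 = 61 (signed)
Subtract via negate-and-add: invert 0111101 + 1 = 1000011 (i.e. -61).
  1010100
+ 1000011
= 0010111  (discard carry-out 1)
Result 0010111: MSB = 0 → value 23.
Both addends (after negating the subtrahend) are negative but the stored result is non-negative: signed overflow. The true value -44 − 61 = -105 lies outside [-64, 63].

23; overflow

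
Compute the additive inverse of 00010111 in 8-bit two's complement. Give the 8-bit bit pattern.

11101001

Invert: 11101000. Add 1: 11101001.
Check: 00010111 = 23, 11101001 = -23.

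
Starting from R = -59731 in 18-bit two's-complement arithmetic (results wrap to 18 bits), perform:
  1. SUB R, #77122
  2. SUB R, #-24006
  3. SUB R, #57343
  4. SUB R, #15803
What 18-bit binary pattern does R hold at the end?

Start: R = -59731 = 110001011010101101.
R = -59731 − 77122 = -136853; wraps to 125291 = 011110100101101011
R = 125291 − (-24006) = 149297; wraps to -112847 = 100100011100110001
R = -112847 − 57343 = -170190; wraps to 91954 = 010110011100110010
R = 91954 − 15803 = 76151 = 010010100101110111

010010100101110111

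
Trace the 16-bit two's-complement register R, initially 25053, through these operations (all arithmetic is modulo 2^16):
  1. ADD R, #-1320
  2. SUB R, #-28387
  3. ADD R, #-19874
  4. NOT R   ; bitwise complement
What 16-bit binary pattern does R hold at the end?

Start: R = 25053 = 0110000111011101.
R = 25053 + (-1320) = 23733 = 0101110010110101
R = 23733 − (-28387) = 52120; wraps to -13416 = 1100101110011000
R = -13416 + (-19874) = -33290; wraps to 32246 = 0111110111110110
R = NOT 0111110111110110 = 1000001000001001 = -32247

1000001000001001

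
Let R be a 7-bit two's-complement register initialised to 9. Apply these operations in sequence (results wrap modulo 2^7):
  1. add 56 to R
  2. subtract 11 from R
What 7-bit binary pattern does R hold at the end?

0110110

Start: R = 9 = 0001001.
R = 9 + 56 = 65; wraps to -63 = 1000001
R = -63 − 11 = -74; wraps to 54 = 0110110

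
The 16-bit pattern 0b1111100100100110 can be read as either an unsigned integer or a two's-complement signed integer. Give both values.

Unsigned: 1111100100100110 = 63782.
Signed: MSB=1 → 63782 − 65536 = -1754.

unsigned = 63782, signed = -1754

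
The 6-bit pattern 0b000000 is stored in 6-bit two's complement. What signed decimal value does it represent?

0

MSB is 0, so the value is non-negative: 000000 = 0.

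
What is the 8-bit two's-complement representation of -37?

11011011

|-37| = 37 = 00100101 in 8 bits.
Invert the bits: 11011010. Add 1: 11011011.
Check: 11011011 reads as 219 − 256 = -37.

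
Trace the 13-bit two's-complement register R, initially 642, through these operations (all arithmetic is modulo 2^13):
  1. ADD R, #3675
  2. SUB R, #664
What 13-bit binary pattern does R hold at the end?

Start: R = 642 = 0001010000010.
R = 642 + 3675 = 4317; wraps to -3875 = 1000011011101
R = -3875 − 664 = -4539; wraps to 3653 = 0111001000101

0111001000101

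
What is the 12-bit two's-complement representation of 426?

426 is non-negative, so write it directly in 12 bits: 000110101010.

000110101010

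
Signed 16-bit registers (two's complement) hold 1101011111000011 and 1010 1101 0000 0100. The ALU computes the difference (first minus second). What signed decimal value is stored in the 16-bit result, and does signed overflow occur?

1101011111000011 = -10301 (signed)
1010 1101 0000 0100 → 1010110100000100 = -21244 (signed)
Subtract via negate-and-add: invert 1010110100000100 + 1 = 0101001011111100 (i.e. 21244).
  1101011111000011
+ 0101001011111100
= 0010101010111111  (discard carry-out 1)
Result 0010101010111111: MSB = 0 → value 10943.
Addends (after negating the subtrahend) have opposite signs, so signed overflow cannot occur.

10943; no overflow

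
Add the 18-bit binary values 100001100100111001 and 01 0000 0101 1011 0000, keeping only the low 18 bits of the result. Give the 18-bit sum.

110001111011101001

  100001100100111001
+ 010000010110110000
= 110001111011101001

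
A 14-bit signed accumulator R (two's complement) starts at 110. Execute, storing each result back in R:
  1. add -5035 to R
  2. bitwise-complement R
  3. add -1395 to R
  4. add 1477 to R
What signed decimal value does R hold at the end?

Start: R = 110 = 00000001101110.
R = 110 + (-5035) = -4925 = 10110011000011
R = NOT 10110011000011 = 01001100111100 = 4924
R = 4924 + (-1395) = 3529 = 00110111001001
R = 3529 + 1477 = 5006 = 01001110001110

5006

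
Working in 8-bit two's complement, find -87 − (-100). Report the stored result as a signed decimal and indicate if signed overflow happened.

-87 → 10101001
-100 → 10011100
Subtract via negate-and-add: invert 10011100 + 1 = 01100100 (i.e. 100).
  10101001
+ 01100100
= 00001101  (discard carry-out 1)
Result 00001101: MSB = 0 → value 13.
Addends (after negating the subtrahend) have opposite signs, so signed overflow cannot occur.

13; no overflow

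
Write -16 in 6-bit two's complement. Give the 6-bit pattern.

|-16| = 16 = 010000 in 6 bits.
Invert the bits: 101111. Add 1: 110000.
Check: 110000 reads as 48 − 64 = -16.

110000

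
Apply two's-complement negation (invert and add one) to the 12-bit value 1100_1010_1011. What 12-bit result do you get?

Invert: 001101010100. Add 1: 001101010101.
Check: 110010101011 = -853, 001101010101 = 853.

001101010101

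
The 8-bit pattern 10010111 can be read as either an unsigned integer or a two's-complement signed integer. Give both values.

Unsigned: 10010111 = 151.
Signed: MSB=1 → 151 − 256 = -105.

unsigned = 151, signed = -105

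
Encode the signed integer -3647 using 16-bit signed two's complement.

1111000111000001

|-3647| = 3647 = 0000111000111111 in 16 bits.
Invert the bits: 1111000111000000. Add 1: 1111000111000001.
Check: 1111000111000001 reads as 61889 − 65536 = -3647.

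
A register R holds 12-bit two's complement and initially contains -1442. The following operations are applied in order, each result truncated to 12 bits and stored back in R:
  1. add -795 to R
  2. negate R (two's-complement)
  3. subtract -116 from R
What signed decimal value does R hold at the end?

-1743

Start: R = -1442 = 101001011110.
R = -1442 + (-795) = -2237; wraps to 1859 = 011101000011
R = −(1859) = -1859 = 100010111101
R = -1859 − (-116) = -1743 = 100100110001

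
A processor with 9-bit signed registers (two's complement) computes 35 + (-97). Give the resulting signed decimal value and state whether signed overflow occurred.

35 → 000100011
-97 → 110011111
  000100011
+ 110011111
= 111000010
Result 111000010: MSB = 1 → 450 − 512 = -62.
Addends have opposite signs, so signed overflow cannot occur.

-62; no overflow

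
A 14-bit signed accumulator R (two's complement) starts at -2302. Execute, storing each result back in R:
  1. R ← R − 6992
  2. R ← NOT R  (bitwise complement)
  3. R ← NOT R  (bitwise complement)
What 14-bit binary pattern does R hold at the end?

01101110110010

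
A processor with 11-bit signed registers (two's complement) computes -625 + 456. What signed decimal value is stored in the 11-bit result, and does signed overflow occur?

-625 → 10110001111
456 → 00111001000
  10110001111
+ 00111001000
= 11101010111
Result 11101010111: MSB = 1 → 1879 − 2048 = -169.
Addends have opposite signs, so signed overflow cannot occur.

-169; no overflow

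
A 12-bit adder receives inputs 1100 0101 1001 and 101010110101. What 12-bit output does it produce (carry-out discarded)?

011100001110

  110001011001
+ 101010110101
= 011100001110  (discard carry-out 1)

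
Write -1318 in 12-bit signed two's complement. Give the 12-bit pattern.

101011011010

|-1318| = 1318 = 010100100110 in 12 bits.
Invert the bits: 101011011001. Add 1: 101011011010.
Check: 101011011010 reads as 2778 − 4096 = -1318.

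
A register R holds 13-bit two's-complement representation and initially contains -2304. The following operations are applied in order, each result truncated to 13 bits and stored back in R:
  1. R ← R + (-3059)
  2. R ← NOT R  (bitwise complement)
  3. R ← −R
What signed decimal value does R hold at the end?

Start: R = -2304 = 1011100000000.
R = -2304 + (-3059) = -5363; wraps to 2829 = 0101100001101
R = NOT 0101100001101 = 1010011110010 = -2830
R = −(-2830) = 2830 = 0101100001110

2830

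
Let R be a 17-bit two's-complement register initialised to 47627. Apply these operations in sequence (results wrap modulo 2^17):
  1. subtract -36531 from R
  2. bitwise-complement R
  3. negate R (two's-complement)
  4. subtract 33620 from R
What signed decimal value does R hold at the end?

Start: R = 47627 = 01011101000001011.
R = 47627 − (-36531) = 84158; wraps to -46914 = 10100100010111110
R = NOT 10100100010111110 = 01011011101000001 = 46913
R = −(46913) = -46913 = 10100100010111111
R = -46913 − 33620 = -80533; wraps to 50539 = 01100010101101011

50539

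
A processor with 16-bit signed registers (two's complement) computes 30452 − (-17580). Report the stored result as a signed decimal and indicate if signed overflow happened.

30452 → 0111011011110100
-17580 → 1011101101010100
Subtract via negate-and-add: invert 1011101101010100 + 1 = 0100010010101100 (i.e. 17580).
  0111011011110100
+ 0100010010101100
= 1011101110100000
Result 1011101110100000: MSB = 1 → 48032 − 65536 = -17504.
Both addends (after negating the subtrahend) are non-negative but the stored result is negative: signed overflow. The true value 30452 − (-17580) = 48032 lies outside [-32768, 32767].

-17504; overflow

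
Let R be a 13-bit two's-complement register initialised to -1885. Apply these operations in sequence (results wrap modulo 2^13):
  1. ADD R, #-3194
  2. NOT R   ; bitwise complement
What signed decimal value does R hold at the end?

-3114

Start: R = -1885 = 1100010100011.
R = -1885 + (-3194) = -5079; wraps to 3113 = 0110000101001
R = NOT 0110000101001 = 1001111010110 = -3114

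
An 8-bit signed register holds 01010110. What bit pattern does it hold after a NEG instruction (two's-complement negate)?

10101010

Invert: 10101001. Add 1: 10101010.
Check: 01010110 = 86, 10101010 = -86.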